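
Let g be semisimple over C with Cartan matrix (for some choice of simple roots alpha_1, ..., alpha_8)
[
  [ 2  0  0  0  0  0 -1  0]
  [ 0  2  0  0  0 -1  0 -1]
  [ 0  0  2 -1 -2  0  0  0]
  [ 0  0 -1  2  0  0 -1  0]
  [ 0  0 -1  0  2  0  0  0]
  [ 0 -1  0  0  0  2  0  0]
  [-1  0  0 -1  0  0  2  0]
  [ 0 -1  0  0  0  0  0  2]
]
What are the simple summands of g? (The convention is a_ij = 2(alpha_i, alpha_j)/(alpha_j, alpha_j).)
A_3 + B_5

The diagram associated to this matrix has two connected components: the simple roots {alpha_2, alpha_6, alpha_8} form a chain of 3 nodes with single edges (A_3), and {alpha_1, alpha_3, alpha_4, alpha_5, alpha_7} form a chain of 5 nodes with a double edge at one end; the terminal node there is the unique short simple root (B_5). A semisimple Lie algebra decomposes uniquely as the direct sum of simple ideals, one per connected component of its Dynkin diagram, so g ≅ A_3 ⊕ B_5 (dimension 15 + 55 = 70).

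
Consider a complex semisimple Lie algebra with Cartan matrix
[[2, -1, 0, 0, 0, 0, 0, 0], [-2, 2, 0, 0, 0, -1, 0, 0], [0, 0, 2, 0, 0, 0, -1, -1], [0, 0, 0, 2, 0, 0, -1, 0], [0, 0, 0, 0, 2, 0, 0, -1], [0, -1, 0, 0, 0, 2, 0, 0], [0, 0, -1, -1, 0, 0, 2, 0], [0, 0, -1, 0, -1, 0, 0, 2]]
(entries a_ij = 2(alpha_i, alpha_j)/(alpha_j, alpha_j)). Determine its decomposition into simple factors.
The diagram associated to this matrix has two connected components: the simple roots {alpha_3, alpha_4, alpha_5, alpha_7, alpha_8} form a chain of 5 nodes with single edges (A_5), and {alpha_1, alpha_2, alpha_6} form a chain of 3 nodes with a double edge at one end; the terminal node there is the unique short simple root (B_3). A semisimple Lie algebra decomposes uniquely as the direct sum of simple ideals, one per connected component of its Dynkin diagram, so g ≅ A_5 ⊕ B_3 (dimension 35 + 21 = 56).

A5 ⊕ B3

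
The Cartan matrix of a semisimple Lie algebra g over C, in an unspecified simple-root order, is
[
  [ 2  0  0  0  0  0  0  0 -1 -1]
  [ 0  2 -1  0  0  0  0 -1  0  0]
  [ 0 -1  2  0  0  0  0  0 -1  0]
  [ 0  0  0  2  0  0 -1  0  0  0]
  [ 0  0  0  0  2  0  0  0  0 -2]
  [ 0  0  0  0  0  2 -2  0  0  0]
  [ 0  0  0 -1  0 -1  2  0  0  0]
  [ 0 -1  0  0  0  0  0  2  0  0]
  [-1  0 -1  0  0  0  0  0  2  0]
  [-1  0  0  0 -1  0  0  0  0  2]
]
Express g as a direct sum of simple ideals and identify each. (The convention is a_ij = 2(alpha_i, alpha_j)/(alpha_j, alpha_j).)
The diagram associated to this matrix has two connected components: the simple roots {alpha_4, alpha_6, alpha_7} form a chain of 3 nodes with a double edge at one end; the terminal node there is the unique long simple root (C_3), and {alpha_1, alpha_2, alpha_3, alpha_5, alpha_8, alpha_9, alpha_10} form a chain of 7 nodes with a double edge at one end; the terminal node there is the unique long simple root (C_7). A semisimple Lie algebra decomposes uniquely as the direct sum of simple ideals, one per connected component of its Dynkin diagram, so g ≅ C_3 ⊕ C_7 (dimension 21 + 105 = 126).

C3 + C7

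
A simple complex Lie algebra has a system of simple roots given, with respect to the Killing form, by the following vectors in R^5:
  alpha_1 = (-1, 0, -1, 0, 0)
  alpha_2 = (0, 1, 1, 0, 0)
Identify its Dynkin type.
type A_2

Compute the Cartan integers a_ij = 2(alpha_i, alpha_j)/(alpha_j, alpha_j); the resulting 2x2 Cartan matrix is
[[2, -1], [-1, 2]].
All simple roots have the same length, so the diagram is simply laced. The associated Dynkin diagram is a chain of 2 nodes with single edges (A_2), so the type is A_2 (the algebra sl(3)).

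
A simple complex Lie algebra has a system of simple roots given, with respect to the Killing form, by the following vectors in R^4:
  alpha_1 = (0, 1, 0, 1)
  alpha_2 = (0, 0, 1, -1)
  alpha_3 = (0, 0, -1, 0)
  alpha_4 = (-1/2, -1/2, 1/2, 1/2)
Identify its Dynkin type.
type F_4

Compute the Cartan integers a_ij = 2(alpha_i, alpha_j)/(alpha_j, alpha_j); the resulting 4x4 Cartan matrix is
[[2, -1, 0, 0], [-1, 2, -2, 0], [0, -1, 2, -1], [0, 0, -1, 2]].
The roots have two lengths (squared-length ratio 2:1); the short ones are alpha_{3,4}. The associated Dynkin diagram is a chain of 4 nodes with a double edge between the middle two (F_4), so the type is F_4.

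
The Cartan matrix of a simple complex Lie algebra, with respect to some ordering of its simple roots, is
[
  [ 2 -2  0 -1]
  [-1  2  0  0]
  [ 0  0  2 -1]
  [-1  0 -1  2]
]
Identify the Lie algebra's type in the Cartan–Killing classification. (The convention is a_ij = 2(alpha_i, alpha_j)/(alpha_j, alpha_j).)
B_4 (so(9))

The matrix has rank 4 with 2's on the diagonal. Reading the off-diagonal entries as Dynkin edges (a single edge where a_ij = a_ji = -1; a double or triple edge where a_ij * a_ji = 2 or 3), the diagram is a chain of 4 nodes with a double edge at one end; the terminal node there is the unique short simple root (B_4). One simple-root ordering that puts it in standard form is (alpha_3, alpha_4, alpha_1, alpha_2). So the algebra is type B_4, i.e. so(9).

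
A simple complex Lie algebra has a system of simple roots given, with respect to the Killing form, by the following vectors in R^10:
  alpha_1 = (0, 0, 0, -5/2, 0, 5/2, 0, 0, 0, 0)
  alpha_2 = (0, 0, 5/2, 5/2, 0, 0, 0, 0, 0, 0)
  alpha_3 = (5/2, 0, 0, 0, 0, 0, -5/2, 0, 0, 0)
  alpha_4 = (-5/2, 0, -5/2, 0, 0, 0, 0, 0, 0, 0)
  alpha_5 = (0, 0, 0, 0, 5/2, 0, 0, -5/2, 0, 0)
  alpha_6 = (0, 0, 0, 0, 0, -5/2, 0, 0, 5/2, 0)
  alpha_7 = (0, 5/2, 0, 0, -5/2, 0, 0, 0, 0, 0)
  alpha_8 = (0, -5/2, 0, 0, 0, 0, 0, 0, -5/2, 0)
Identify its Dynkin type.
Compute the Cartan integers a_ij = 2(alpha_i, alpha_j)/(alpha_j, alpha_j); the resulting 8x8 Cartan matrix is
[[2, -1, 0, 0, 0, -1, 0, 0], [-1, 2, 0, -1, 0, 0, 0, 0], [0, 0, 2, -1, 0, 0, 0, 0], [0, -1, -1, 2, 0, 0, 0, 0], [0, 0, 0, 0, 2, 0, -1, 0], [-1, 0, 0, 0, 0, 2, 0, -1], [0, 0, 0, 0, -1, 0, 2, -1], [0, 0, 0, 0, 0, -1, -1, 2]].
All simple roots have the same length, so the diagram is simply laced. The associated Dynkin diagram is a chain of 8 nodes with single edges (A_8), so the type is A_8 (the algebra sl(9)).

A_8 (sl(9))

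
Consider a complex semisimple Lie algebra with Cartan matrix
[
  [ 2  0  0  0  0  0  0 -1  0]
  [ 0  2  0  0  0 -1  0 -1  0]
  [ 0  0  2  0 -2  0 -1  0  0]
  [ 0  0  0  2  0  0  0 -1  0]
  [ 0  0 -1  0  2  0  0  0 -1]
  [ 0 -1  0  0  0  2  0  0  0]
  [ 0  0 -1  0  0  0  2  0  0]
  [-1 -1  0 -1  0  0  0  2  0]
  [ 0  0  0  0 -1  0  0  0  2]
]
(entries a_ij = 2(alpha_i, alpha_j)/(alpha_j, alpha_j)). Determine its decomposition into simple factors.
The diagram associated to this matrix has two connected components: the simple roots {alpha_1, alpha_2, alpha_4, alpha_6, alpha_8} form a chain of 3 nodes with a fork of two nodes at one end (D_5), and {alpha_3, alpha_5, alpha_7, alpha_9} form a chain of 4 nodes with a double edge between the middle two (F_4). A semisimple Lie algebra decomposes uniquely as the direct sum of simple ideals, one per connected component of its Dynkin diagram, so g ≅ D_5 ⊕ F_4 (dimension 45 + 52 = 97).

D_5 + F_4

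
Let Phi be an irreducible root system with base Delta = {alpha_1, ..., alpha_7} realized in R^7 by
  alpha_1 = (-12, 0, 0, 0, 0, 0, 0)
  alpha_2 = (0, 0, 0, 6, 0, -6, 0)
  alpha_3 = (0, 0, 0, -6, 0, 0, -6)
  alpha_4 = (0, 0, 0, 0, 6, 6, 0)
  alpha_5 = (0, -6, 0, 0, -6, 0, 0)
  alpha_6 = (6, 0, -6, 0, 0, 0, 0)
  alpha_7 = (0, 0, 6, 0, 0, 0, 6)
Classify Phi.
Compute the Cartan integers a_ij = 2(alpha_i, alpha_j)/(alpha_j, alpha_j); the resulting 7x7 Cartan matrix is
[[2, 0, 0, 0, 0, -2, 0], [0, 2, -1, -1, 0, 0, 0], [0, -1, 2, 0, 0, 0, -1], [0, -1, 0, 2, -1, 0, 0], [0, 0, 0, -1, 2, 0, 0], [-1, 0, 0, 0, 0, 2, -1], [0, 0, -1, 0, 0, -1, 2]].
The roots have two lengths (squared-length ratio 2:1); the short ones are alpha_{2,3,4,5,6,7}. The associated Dynkin diagram is a chain of 7 nodes with a double edge at one end; the terminal node there is the unique long simple root (C_7), so the type is C_7 (the algebra sp(14)).

C7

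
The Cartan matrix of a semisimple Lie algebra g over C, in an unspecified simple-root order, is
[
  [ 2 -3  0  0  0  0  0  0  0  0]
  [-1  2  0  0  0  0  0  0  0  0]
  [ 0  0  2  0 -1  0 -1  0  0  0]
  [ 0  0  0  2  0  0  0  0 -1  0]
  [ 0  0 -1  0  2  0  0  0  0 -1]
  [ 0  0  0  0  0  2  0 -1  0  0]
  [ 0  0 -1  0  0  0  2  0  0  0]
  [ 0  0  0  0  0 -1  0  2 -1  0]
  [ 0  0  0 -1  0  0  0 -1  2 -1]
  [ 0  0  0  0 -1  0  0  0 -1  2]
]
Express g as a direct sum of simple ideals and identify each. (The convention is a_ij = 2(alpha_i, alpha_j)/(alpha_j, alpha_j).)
The diagram associated to this matrix has two connected components: the simple roots {alpha_3, alpha_4, alpha_5, alpha_6, alpha_7, alpha_8, alpha_9, alpha_10} form a chain of 7 nodes with one extra node attached to the third node from one end (E_8), and {alpha_1, alpha_2} form two nodes joined by a triple edge (G_2). A semisimple Lie algebra decomposes uniquely as the direct sum of simple ideals, one per connected component of its Dynkin diagram, so g ≅ E_8 ⊕ G_2 (dimension 248 + 14 = 262).

E_8 ⊕ G_2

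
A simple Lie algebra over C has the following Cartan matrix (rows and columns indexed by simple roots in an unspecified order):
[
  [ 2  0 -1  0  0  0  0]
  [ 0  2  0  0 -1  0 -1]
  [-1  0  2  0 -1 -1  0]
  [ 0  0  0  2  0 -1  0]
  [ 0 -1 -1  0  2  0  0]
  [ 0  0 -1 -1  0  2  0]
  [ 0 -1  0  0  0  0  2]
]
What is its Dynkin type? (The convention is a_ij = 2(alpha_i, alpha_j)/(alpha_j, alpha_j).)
The matrix has rank 7 with 2's on the diagonal. Reading the off-diagonal entries as Dynkin edges (a single edge where a_ij = a_ji = -1; a double or triple edge where a_ij * a_ji = 2 or 3), the diagram is a chain of 6 nodes with one extra node attached to the third node from one end (E_7). One simple-root ordering that puts it in standard form is (alpha_4, alpha_1, alpha_6, alpha_3, alpha_5, alpha_2, alpha_7). So the algebra is type E_7.

E_7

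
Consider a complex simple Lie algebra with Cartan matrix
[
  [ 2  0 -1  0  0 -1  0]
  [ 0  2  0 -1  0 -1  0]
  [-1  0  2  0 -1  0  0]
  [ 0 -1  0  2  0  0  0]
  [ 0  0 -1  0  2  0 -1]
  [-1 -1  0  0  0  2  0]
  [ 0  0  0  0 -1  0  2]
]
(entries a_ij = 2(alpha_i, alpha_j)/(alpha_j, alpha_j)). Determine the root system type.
The matrix has rank 7 with 2's on the diagonal. Reading the off-diagonal entries as Dynkin edges (a single edge where a_ij = a_ji = -1; a double or triple edge where a_ij * a_ji = 2 or 3), the diagram is a chain of 7 nodes with single edges (A_7). One simple-root ordering that puts it in standard form is (alpha_7, alpha_5, alpha_3, alpha_1, alpha_6, alpha_2, alpha_4). So the algebra is type A_7, i.e. sl(8).

type A_7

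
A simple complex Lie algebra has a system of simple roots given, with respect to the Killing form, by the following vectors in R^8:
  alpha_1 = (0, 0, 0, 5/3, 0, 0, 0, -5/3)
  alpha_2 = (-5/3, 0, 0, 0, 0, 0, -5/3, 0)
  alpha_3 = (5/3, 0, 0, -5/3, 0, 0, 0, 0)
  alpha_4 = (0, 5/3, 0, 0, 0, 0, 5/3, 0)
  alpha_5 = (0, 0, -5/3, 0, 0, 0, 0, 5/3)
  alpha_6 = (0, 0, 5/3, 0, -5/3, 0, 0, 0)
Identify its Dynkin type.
A6

Compute the Cartan integers a_ij = 2(alpha_i, alpha_j)/(alpha_j, alpha_j); the resulting 6x6 Cartan matrix is
[[2, 0, -1, 0, -1, 0], [0, 2, -1, -1, 0, 0], [-1, -1, 2, 0, 0, 0], [0, -1, 0, 2, 0, 0], [-1, 0, 0, 0, 2, -1], [0, 0, 0, 0, -1, 2]].
All simple roots have the same length, so the diagram is simply laced. The associated Dynkin diagram is a chain of 6 nodes with single edges (A_6), so the type is A_6 (the algebra sl(7)).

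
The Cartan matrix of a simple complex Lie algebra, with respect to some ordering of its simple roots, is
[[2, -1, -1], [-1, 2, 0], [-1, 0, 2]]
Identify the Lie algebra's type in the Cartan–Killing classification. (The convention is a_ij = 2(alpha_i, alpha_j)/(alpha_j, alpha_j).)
A3

The matrix has rank 3 with 2's on the diagonal. Reading the off-diagonal entries as Dynkin edges (a single edge where a_ij = a_ji = -1; a double or triple edge where a_ij * a_ji = 2 or 3), the diagram is a chain of 3 nodes with single edges (A_3). One simple-root ordering that puts it in standard form is (alpha_3, alpha_1, alpha_2). So the algebra is type A_3, i.e. sl(4).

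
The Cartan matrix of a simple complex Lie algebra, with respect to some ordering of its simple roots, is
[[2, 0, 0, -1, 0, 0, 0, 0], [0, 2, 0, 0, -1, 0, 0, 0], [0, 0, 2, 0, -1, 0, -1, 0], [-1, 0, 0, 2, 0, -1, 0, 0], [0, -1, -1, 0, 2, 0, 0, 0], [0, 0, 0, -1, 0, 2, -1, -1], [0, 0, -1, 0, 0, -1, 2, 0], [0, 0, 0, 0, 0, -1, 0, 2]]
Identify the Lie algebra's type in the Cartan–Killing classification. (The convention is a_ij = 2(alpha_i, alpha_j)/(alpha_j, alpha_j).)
type E_8

The matrix has rank 8 with 2's on the diagonal. Reading the off-diagonal entries as Dynkin edges (a single edge where a_ij = a_ji = -1; a double or triple edge where a_ij * a_ji = 2 or 3), the diagram is a chain of 7 nodes with one extra node attached to the third node from one end (E_8). One simple-root ordering that puts it in standard form is (alpha_1, alpha_8, alpha_4, alpha_6, alpha_7, alpha_3, alpha_5, alpha_2). So the algebra is type E_8.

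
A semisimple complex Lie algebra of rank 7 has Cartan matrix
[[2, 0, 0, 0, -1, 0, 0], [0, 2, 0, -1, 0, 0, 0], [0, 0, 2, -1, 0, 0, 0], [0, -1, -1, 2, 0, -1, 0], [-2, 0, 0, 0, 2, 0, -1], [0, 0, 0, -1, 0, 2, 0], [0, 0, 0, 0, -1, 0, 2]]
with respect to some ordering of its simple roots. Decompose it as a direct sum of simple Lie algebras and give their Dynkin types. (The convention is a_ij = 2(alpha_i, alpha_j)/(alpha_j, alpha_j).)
The diagram associated to this matrix has two connected components: the simple roots {alpha_1, alpha_5, alpha_7} form a chain of 3 nodes with a double edge at one end; the terminal node there is the unique short simple root (B_3), and {alpha_2, alpha_3, alpha_4, alpha_6} form a chain of 2 nodes with a fork of two nodes at one end (D_4). A semisimple Lie algebra decomposes uniquely as the direct sum of simple ideals, one per connected component of its Dynkin diagram, so g ≅ B_3 ⊕ D_4 (dimension 21 + 28 = 49).

B_3 + D_4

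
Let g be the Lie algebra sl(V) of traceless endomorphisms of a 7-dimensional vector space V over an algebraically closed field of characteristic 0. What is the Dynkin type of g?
A6

This is sl(7), which has dimension 7^2 - 1 = 48 and rank 7 - 1 = 6 (a Cartan subalgebra is the diagonal traceless matrices). In the classification of classical Lie algebras, the special linear algebra sl(n+1) has type A_n; here n = 6, so the Dynkin diagram is a chain of 6 nodes with single edges (A_6). Hence the type is A_6.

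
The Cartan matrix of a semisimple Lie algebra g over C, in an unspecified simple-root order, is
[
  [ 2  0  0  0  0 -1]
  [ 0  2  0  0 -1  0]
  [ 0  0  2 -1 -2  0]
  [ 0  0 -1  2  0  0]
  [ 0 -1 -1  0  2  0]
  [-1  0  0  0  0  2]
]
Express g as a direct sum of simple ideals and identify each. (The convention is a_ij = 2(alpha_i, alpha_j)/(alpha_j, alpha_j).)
type A_2 + type F_4

The diagram associated to this matrix has two connected components: the simple roots {alpha_1, alpha_6} form a chain of 2 nodes with single edges (A_2), and {alpha_2, alpha_3, alpha_4, alpha_5} form a chain of 4 nodes with a double edge between the middle two (F_4). A semisimple Lie algebra decomposes uniquely as the direct sum of simple ideals, one per connected component of its Dynkin diagram, so g ≅ A_2 ⊕ F_4 (dimension 8 + 52 = 60).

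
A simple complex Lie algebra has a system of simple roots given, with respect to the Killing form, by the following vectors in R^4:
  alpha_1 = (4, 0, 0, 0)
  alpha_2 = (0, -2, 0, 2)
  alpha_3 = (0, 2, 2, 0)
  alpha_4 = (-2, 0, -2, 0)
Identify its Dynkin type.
Compute the Cartan integers a_ij = 2(alpha_i, alpha_j)/(alpha_j, alpha_j); the resulting 4x4 Cartan matrix is
[[2, 0, 0, -2], [0, 2, -1, 0], [0, -1, 2, -1], [-1, 0, -1, 2]].
The roots have two lengths (squared-length ratio 2:1); the short ones are alpha_{2,3,4}. The associated Dynkin diagram is a chain of 4 nodes with a double edge at one end; the terminal node there is the unique long simple root (C_4), so the type is C_4 (the algebra sp(8)).

C_4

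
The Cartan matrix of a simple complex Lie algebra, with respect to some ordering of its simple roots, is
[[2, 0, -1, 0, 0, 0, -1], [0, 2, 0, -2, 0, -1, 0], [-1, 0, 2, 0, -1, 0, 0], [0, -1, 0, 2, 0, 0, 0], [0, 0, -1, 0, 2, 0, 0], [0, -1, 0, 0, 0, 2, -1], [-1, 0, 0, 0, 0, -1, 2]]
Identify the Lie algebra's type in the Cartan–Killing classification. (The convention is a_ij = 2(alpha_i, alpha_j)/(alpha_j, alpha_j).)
type B_7

The matrix has rank 7 with 2's on the diagonal. Reading the off-diagonal entries as Dynkin edges (a single edge where a_ij = a_ji = -1; a double or triple edge where a_ij * a_ji = 2 or 3), the diagram is a chain of 7 nodes with a double edge at one end; the terminal node there is the unique short simple root (B_7). One simple-root ordering that puts it in standard form is (alpha_5, alpha_3, alpha_1, alpha_7, alpha_6, alpha_2, alpha_4). So the algebra is type B_7, i.e. so(15).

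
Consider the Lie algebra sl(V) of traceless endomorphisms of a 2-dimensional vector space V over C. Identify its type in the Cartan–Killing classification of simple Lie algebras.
This is sl(2), which has dimension 2^2 - 1 = 3 and rank 2 - 1 = 1 (a Cartan subalgebra is the diagonal traceless matrices). In the classification of classical Lie algebras, the special linear algebra sl(n+1) has type A_n; here n = 1, so the Dynkin diagram is a chain of 1 nodes with single edges (A_1). Hence the type is A_1.

A_1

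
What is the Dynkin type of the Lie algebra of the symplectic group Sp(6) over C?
C_3 (sp(6))

This is sp(6), which has dimension 6(6+1)/2 = 21 and rank 6/2 = 3. In the classification of classical Lie algebras, the symplectic algebra sp(2n) has type C_n; here n = 3, so the Dynkin diagram is a chain of 3 nodes with a double edge at one end; the terminal node there is the unique long simple root (C_3). Hence the type is C_3.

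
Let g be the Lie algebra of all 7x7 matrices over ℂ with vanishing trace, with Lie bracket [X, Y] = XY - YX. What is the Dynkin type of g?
A_6 (sl(7))

This is sl(7), which has dimension 7^2 - 1 = 48 and rank 7 - 1 = 6 (a Cartan subalgebra is the diagonal traceless matrices). In the classification of classical Lie algebras, the special linear algebra sl(n+1) has type A_n; here n = 6, so the Dynkin diagram is a chain of 6 nodes with single edges (A_6). Hence the type is A_6.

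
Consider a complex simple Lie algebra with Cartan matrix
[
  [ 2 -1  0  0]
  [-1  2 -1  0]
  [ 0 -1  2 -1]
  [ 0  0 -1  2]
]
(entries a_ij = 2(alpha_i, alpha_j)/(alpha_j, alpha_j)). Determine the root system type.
The matrix has rank 4 with 2's on the diagonal. Reading the off-diagonal entries as Dynkin edges (a single edge where a_ij = a_ji = -1; a double or triple edge where a_ij * a_ji = 2 or 3), the diagram is a chain of 4 nodes with single edges (A_4). One simple-root ordering that puts it in standard form is (alpha_4, alpha_3, alpha_2, alpha_1). So the algebra is type A_4, i.e. sl(5).

type A_4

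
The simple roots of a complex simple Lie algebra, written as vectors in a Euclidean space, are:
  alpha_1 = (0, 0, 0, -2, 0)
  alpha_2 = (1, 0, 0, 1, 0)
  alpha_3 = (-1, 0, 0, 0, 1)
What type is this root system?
type C_3

Compute the Cartan integers a_ij = 2(alpha_i, alpha_j)/(alpha_j, alpha_j); the resulting 3x3 Cartan matrix is
[[2, -2, 0], [-1, 2, -1], [0, -1, 2]].
The roots have two lengths (squared-length ratio 2:1); the short ones are alpha_{2,3}. The associated Dynkin diagram is a chain of 3 nodes with a double edge at one end; the terminal node there is the unique long simple root (C_3), so the type is C_3 (the algebra sp(6)).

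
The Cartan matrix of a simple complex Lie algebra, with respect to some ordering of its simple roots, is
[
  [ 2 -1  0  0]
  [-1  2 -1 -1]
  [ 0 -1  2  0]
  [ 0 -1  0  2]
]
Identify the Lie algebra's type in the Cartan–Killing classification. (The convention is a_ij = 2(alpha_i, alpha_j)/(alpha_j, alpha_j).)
The matrix has rank 4 with 2's on the diagonal. Reading the off-diagonal entries as Dynkin edges (a single edge where a_ij = a_ji = -1; a double or triple edge where a_ij * a_ji = 2 or 3), the diagram is a chain of 2 nodes with a fork of two nodes at one end (D_4). One simple-root ordering that puts it in standard form is (alpha_4, alpha_2, alpha_3, alpha_1). So the algebra is type D_4, i.e. so(8).

type D_4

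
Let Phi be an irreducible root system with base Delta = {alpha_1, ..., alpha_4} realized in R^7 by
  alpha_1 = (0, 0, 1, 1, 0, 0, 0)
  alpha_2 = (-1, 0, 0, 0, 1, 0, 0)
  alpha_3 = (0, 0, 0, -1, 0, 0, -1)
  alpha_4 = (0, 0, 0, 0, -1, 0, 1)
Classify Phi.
A_4

Compute the Cartan integers a_ij = 2(alpha_i, alpha_j)/(alpha_j, alpha_j); the resulting 4x4 Cartan matrix is
[[2, 0, -1, 0], [0, 2, 0, -1], [-1, 0, 2, -1], [0, -1, -1, 2]].
All simple roots have the same length, so the diagram is simply laced. The associated Dynkin diagram is a chain of 4 nodes with single edges (A_4), so the type is A_4 (the algebra sl(5)).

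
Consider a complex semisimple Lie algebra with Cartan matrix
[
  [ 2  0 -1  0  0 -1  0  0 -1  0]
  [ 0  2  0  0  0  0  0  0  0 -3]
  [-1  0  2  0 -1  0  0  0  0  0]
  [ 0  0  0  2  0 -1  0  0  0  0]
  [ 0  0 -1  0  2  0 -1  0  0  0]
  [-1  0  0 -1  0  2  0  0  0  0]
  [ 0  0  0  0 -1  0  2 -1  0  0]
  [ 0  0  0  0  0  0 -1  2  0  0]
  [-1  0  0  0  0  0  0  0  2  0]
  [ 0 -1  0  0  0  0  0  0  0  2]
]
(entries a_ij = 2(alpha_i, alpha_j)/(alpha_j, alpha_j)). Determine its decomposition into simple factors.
The diagram associated to this matrix has two connected components: the simple roots {alpha_1, alpha_3, alpha_4, alpha_5, alpha_6, alpha_7, alpha_8, alpha_9} form a chain of 7 nodes with one extra node attached to the third node from one end (E_8), and {alpha_2, alpha_10} form two nodes joined by a triple edge (G_2). A semisimple Lie algebra decomposes uniquely as the direct sum of simple ideals, one per connected component of its Dynkin diagram, so g ≅ E_8 ⊕ G_2 (dimension 248 + 14 = 262).

E_8 + G_2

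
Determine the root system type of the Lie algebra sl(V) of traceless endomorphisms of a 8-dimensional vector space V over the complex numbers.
A_7 (sl(8))

This is sl(8), which has dimension 8^2 - 1 = 63 and rank 8 - 1 = 7 (a Cartan subalgebra is the diagonal traceless matrices). In the classification of classical Lie algebras, the special linear algebra sl(n+1) has type A_n; here n = 7, so the Dynkin diagram is a chain of 7 nodes with single edges (A_7). Hence the type is A_7.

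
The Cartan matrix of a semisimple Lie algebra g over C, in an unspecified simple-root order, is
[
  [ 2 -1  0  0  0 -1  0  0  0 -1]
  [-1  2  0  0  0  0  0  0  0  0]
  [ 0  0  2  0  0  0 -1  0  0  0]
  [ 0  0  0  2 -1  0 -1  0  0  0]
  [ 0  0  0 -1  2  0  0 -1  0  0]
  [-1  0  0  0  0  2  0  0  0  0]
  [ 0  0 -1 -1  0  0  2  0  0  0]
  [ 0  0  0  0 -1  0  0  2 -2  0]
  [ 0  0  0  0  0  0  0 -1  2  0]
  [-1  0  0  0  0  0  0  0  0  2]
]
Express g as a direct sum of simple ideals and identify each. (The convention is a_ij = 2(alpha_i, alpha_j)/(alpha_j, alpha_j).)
type B_6 ⊕ type D_4

The diagram associated to this matrix has two connected components: the simple roots {alpha_3, alpha_4, alpha_5, alpha_7, alpha_8, alpha_9} form a chain of 6 nodes with a double edge at one end; the terminal node there is the unique short simple root (B_6), and {alpha_1, alpha_2, alpha_6, alpha_10} form a chain of 2 nodes with a fork of two nodes at one end (D_4). A semisimple Lie algebra decomposes uniquely as the direct sum of simple ideals, one per connected component of its Dynkin diagram, so g ≅ B_6 ⊕ D_4 (dimension 78 + 28 = 106).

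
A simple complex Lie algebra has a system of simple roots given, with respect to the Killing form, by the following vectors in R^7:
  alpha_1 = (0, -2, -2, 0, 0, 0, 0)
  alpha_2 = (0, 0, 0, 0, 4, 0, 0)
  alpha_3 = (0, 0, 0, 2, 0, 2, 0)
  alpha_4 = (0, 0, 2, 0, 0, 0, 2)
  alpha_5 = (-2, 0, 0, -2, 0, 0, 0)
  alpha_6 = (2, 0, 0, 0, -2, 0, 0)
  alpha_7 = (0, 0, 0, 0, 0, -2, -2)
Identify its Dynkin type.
Compute the Cartan integers a_ij = 2(alpha_i, alpha_j)/(alpha_j, alpha_j); the resulting 7x7 Cartan matrix is
[[2, 0, 0, -1, 0, 0, 0], [0, 2, 0, 0, 0, -2, 0], [0, 0, 2, 0, -1, 0, -1], [-1, 0, 0, 2, 0, 0, -1], [0, 0, -1, 0, 2, -1, 0], [0, -1, 0, 0, -1, 2, 0], [0, 0, -1, -1, 0, 0, 2]].
The roots have two lengths (squared-length ratio 2:1); the short ones are alpha_{1,3,4,5,6,7}. The associated Dynkin diagram is a chain of 7 nodes with a double edge at one end; the terminal node there is the unique long simple root (C_7), so the type is C_7 (the algebra sp(14)).

C7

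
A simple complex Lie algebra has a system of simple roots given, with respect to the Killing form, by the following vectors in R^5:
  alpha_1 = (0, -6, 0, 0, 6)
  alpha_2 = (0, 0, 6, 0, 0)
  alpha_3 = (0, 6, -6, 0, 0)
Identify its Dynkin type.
type B_3

Compute the Cartan integers a_ij = 2(alpha_i, alpha_j)/(alpha_j, alpha_j); the resulting 3x3 Cartan matrix is
[[2, 0, -1], [0, 2, -1], [-1, -2, 2]].
The roots have two lengths (squared-length ratio 2:1); the short ones are alpha_{2}. The associated Dynkin diagram is a chain of 3 nodes with a double edge at one end; the terminal node there is the unique short simple root (B_3), so the type is B_3 (the algebra so(7)).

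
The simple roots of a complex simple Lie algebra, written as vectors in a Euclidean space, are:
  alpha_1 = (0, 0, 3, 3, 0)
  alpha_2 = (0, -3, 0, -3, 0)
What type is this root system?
Compute the Cartan integers a_ij = 2(alpha_i, alpha_j)/(alpha_j, alpha_j); the resulting 2x2 Cartan matrix is
[[2, -1], [-1, 2]].
All simple roots have the same length, so the diagram is simply laced. The associated Dynkin diagram is a chain of 2 nodes with single edges (A_2), so the type is A_2 (the algebra sl(3)).

A_2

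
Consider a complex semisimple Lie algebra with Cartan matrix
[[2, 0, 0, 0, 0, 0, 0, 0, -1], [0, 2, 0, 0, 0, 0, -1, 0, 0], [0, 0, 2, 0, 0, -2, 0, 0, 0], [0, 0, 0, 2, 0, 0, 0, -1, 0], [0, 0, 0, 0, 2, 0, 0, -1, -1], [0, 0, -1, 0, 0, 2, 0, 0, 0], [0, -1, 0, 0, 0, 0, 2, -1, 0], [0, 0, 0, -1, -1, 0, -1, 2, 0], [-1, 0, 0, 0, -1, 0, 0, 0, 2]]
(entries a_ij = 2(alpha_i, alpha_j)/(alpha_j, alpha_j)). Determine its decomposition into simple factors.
The diagram associated to this matrix has two connected components: the simple roots {alpha_3, alpha_6} form a chain of 2 nodes with a double edge at one end; the terminal node there is the unique short simple root (B_2), and {alpha_1, alpha_2, alpha_4, alpha_5, alpha_7, alpha_8, alpha_9} form a chain of 6 nodes with one extra node attached to the third node from one end (E_7). A semisimple Lie algebra decomposes uniquely as the direct sum of simple ideals, one per connected component of its Dynkin diagram, so g ≅ B_2 ⊕ E_7 (dimension 10 + 133 = 143).

B_2 + E_7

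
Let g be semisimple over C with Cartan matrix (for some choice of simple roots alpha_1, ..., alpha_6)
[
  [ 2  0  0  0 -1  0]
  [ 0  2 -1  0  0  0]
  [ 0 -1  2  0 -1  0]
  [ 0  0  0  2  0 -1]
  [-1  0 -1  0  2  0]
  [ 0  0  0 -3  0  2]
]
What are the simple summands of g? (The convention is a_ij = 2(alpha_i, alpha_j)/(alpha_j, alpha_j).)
The diagram associated to this matrix has two connected components: the simple roots {alpha_1, alpha_2, alpha_3, alpha_5} form a chain of 4 nodes with single edges (A_4), and {alpha_4, alpha_6} form two nodes joined by a triple edge (G_2). A semisimple Lie algebra decomposes uniquely as the direct sum of simple ideals, one per connected component of its Dynkin diagram, so g ≅ A_4 ⊕ G_2 (dimension 24 + 14 = 38).

A_4 (sl(5)) + G_2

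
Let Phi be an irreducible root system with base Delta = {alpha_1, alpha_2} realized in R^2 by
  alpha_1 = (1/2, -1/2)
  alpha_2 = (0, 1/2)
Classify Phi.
B_2

Compute the Cartan integers a_ij = 2(alpha_i, alpha_j)/(alpha_j, alpha_j); the resulting 2x2 Cartan matrix is
[[2, -2], [-1, 2]].
The roots have two lengths (squared-length ratio 2:1); the short ones are alpha_{2}. The associated Dynkin diagram is a chain of 2 nodes with a double edge at one end; the terminal node there is the unique short simple root (B_2), so the type is B_2 (the algebra so(5)).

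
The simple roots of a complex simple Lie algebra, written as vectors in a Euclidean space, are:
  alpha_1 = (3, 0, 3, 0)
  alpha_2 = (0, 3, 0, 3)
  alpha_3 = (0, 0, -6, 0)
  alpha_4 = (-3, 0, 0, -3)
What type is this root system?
C_4 (sp(8))

Compute the Cartan integers a_ij = 2(alpha_i, alpha_j)/(alpha_j, alpha_j); the resulting 4x4 Cartan matrix is
[[2, 0, -1, -1], [0, 2, 0, -1], [-2, 0, 2, 0], [-1, -1, 0, 2]].
The roots have two lengths (squared-length ratio 2:1); the short ones are alpha_{1,2,4}. The associated Dynkin diagram is a chain of 4 nodes with a double edge at one end; the terminal node there is the unique long simple root (C_4), so the type is C_4 (the algebra sp(8)).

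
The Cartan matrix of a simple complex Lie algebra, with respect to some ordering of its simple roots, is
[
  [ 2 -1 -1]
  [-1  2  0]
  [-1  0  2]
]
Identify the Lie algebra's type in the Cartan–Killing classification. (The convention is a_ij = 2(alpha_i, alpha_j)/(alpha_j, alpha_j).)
The matrix has rank 3 with 2's on the diagonal. Reading the off-diagonal entries as Dynkin edges (a single edge where a_ij = a_ji = -1; a double or triple edge where a_ij * a_ji = 2 or 3), the diagram is a chain of 3 nodes with single edges (A_3). One simple-root ordering that puts it in standard form is (alpha_2, alpha_1, alpha_3). So the algebra is type A_3, i.e. sl(4).

A_3 (sl(4))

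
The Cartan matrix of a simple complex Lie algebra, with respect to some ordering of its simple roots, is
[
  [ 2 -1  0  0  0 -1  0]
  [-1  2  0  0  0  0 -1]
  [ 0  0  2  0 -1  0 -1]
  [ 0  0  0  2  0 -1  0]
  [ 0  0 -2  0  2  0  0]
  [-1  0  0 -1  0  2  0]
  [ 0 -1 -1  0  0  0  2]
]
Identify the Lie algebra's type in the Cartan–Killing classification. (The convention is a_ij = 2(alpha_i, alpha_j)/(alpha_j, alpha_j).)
C7

The matrix has rank 7 with 2's on the diagonal. Reading the off-diagonal entries as Dynkin edges (a single edge where a_ij = a_ji = -1; a double or triple edge where a_ij * a_ji = 2 or 3), the diagram is a chain of 7 nodes with a double edge at one end; the terminal node there is the unique long simple root (C_7). One simple-root ordering that puts it in standard form is (alpha_4, alpha_6, alpha_1, alpha_2, alpha_7, alpha_3, alpha_5). So the algebra is type C_7, i.e. sp(14).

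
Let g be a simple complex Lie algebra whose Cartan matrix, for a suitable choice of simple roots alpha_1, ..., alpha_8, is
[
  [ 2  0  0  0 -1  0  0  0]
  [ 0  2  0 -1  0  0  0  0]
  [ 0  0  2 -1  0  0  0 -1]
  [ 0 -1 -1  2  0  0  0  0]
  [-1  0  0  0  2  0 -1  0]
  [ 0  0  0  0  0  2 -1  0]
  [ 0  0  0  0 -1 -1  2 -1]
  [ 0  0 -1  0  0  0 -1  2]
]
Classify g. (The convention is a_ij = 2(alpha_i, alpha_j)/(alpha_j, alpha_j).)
The matrix has rank 8 with 2's on the diagonal. Reading the off-diagonal entries as Dynkin edges (a single edge where a_ij = a_ji = -1; a double or triple edge where a_ij * a_ji = 2 or 3), the diagram is a chain of 7 nodes with one extra node attached to the third node from one end (E_8). One simple-root ordering that puts it in standard form is (alpha_1, alpha_6, alpha_5, alpha_7, alpha_8, alpha_3, alpha_4, alpha_2). So the algebra is type E_8.

E8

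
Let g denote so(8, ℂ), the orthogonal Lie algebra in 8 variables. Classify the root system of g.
D_4 (so(8))

This is so(8) with 8 even, which has dimension 8(8-1)/2 = 28 and rank 8/2 = 4. In the classification of classical Lie algebras, the orthogonal algebra so(2n) in an even number of variables has type D_n; here n = 4, so the Dynkin diagram is a chain of 2 nodes with a fork of two nodes at one end (D_4). Hence the type is D_4.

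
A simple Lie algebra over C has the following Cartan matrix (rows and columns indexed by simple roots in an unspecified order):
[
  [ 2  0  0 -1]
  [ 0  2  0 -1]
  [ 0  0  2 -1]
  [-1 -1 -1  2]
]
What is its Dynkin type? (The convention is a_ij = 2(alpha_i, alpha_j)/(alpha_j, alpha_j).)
The matrix has rank 4 with 2's on the diagonal. Reading the off-diagonal entries as Dynkin edges (a single edge where a_ij = a_ji = -1; a double or triple edge where a_ij * a_ji = 2 or 3), the diagram is a chain of 2 nodes with a fork of two nodes at one end (D_4). One simple-root ordering that puts it in standard form is (alpha_2, alpha_4, alpha_3, alpha_1). So the algebra is type D_4, i.e. so(8).

D_4 (so(8))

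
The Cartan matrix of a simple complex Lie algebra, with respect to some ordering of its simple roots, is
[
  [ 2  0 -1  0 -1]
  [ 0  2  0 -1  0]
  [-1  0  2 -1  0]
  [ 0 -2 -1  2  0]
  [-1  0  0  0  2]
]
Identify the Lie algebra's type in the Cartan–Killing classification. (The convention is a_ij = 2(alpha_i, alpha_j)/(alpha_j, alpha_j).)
B_5 (so(11))

The matrix has rank 5 with 2's on the diagonal. Reading the off-diagonal entries as Dynkin edges (a single edge where a_ij = a_ji = -1; a double or triple edge where a_ij * a_ji = 2 or 3), the diagram is a chain of 5 nodes with a double edge at one end; the terminal node there is the unique short simple root (B_5). One simple-root ordering that puts it in standard form is (alpha_5, alpha_1, alpha_3, alpha_4, alpha_2). So the algebra is type B_5, i.e. so(11).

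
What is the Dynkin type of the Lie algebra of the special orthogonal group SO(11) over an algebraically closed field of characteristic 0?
This is so(11) with 11 odd, which has dimension 11(11-1)/2 = 55 and rank (11-1)/2 = 5. In the classification of classical Lie algebras, the orthogonal algebra so(2n+1) in an odd number of variables has type B_n; here n = 5, so the Dynkin diagram is a chain of 5 nodes with a double edge at one end; the terminal node there is the unique short simple root (B_5). Hence the type is B_5.

type B_5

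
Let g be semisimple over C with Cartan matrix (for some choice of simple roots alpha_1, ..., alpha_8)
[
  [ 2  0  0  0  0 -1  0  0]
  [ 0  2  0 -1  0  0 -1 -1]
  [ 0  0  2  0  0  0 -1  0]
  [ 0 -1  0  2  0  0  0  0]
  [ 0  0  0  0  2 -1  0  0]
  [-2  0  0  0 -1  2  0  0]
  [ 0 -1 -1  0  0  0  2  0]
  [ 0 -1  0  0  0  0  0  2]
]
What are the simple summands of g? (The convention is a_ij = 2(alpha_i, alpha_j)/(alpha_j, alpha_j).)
The diagram associated to this matrix has two connected components: the simple roots {alpha_1, alpha_5, alpha_6} form a chain of 3 nodes with a double edge at one end; the terminal node there is the unique short simple root (B_3), and {alpha_2, alpha_3, alpha_4, alpha_7, alpha_8} form a chain of 3 nodes with a fork of two nodes at one end (D_5). A semisimple Lie algebra decomposes uniquely as the direct sum of simple ideals, one per connected component of its Dynkin diagram, so g ≅ B_3 ⊕ D_5 (dimension 21 + 45 = 66).

type B_3 + type D_5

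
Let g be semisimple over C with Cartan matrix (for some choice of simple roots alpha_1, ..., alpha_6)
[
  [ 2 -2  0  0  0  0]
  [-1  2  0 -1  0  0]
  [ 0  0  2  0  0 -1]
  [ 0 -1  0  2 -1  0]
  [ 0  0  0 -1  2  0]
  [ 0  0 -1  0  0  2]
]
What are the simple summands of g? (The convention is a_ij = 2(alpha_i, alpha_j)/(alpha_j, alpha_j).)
A_2 + C_4

The diagram associated to this matrix has two connected components: the simple roots {alpha_3, alpha_6} form a chain of 2 nodes with single edges (A_2), and {alpha_1, alpha_2, alpha_4, alpha_5} form a chain of 4 nodes with a double edge at one end; the terminal node there is the unique long simple root (C_4). A semisimple Lie algebra decomposes uniquely as the direct sum of simple ideals, one per connected component of its Dynkin diagram, so g ≅ A_2 ⊕ C_4 (dimension 8 + 36 = 44).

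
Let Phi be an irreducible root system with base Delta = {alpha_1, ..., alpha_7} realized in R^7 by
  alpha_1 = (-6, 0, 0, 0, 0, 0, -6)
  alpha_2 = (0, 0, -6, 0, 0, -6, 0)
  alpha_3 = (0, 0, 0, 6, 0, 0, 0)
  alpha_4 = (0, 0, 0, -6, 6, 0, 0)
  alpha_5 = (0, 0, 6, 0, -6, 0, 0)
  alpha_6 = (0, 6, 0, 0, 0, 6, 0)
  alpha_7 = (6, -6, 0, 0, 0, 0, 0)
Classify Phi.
B_7 (so(15))

Compute the Cartan integers a_ij = 2(alpha_i, alpha_j)/(alpha_j, alpha_j); the resulting 7x7 Cartan matrix is
[[2, 0, 0, 0, 0, 0, -1], [0, 2, 0, 0, -1, -1, 0], [0, 0, 2, -1, 0, 0, 0], [0, 0, -2, 2, -1, 0, 0], [0, -1, 0, -1, 2, 0, 0], [0, -1, 0, 0, 0, 2, -1], [-1, 0, 0, 0, 0, -1, 2]].
The roots have two lengths (squared-length ratio 2:1); the short ones are alpha_{3}. The associated Dynkin diagram is a chain of 7 nodes with a double edge at one end; the terminal node there is the unique short simple root (B_7), so the type is B_7 (the algebra so(15)).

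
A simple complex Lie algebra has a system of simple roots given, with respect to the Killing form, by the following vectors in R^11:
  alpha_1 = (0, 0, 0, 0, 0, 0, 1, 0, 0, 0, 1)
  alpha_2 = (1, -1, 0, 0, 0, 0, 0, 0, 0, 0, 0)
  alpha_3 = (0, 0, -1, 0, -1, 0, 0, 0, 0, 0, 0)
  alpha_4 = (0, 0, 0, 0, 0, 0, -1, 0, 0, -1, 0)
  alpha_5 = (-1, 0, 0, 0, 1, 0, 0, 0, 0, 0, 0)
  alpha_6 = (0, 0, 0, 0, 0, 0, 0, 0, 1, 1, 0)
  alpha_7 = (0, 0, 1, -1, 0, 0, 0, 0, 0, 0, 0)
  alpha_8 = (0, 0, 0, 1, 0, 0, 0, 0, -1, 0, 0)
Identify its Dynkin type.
A8

Compute the Cartan integers a_ij = 2(alpha_i, alpha_j)/(alpha_j, alpha_j); the resulting 8x8 Cartan matrix is
[[2, 0, 0, -1, 0, 0, 0, 0], [0, 2, 0, 0, -1, 0, 0, 0], [0, 0, 2, 0, -1, 0, -1, 0], [-1, 0, 0, 2, 0, -1, 0, 0], [0, -1, -1, 0, 2, 0, 0, 0], [0, 0, 0, -1, 0, 2, 0, -1], [0, 0, -1, 0, 0, 0, 2, -1], [0, 0, 0, 0, 0, -1, -1, 2]].
All simple roots have the same length, so the diagram is simply laced. The associated Dynkin diagram is a chain of 8 nodes with single edges (A_8), so the type is A_8 (the algebra sl(9)).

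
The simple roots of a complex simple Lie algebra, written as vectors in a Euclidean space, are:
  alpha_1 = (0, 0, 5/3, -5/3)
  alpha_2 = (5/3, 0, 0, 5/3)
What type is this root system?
A_2

Compute the Cartan integers a_ij = 2(alpha_i, alpha_j)/(alpha_j, alpha_j); the resulting 2x2 Cartan matrix is
[[2, -1], [-1, 2]].
All simple roots have the same length, so the diagram is simply laced. The associated Dynkin diagram is a chain of 2 nodes with single edges (A_2), so the type is A_2 (the algebra sl(3)).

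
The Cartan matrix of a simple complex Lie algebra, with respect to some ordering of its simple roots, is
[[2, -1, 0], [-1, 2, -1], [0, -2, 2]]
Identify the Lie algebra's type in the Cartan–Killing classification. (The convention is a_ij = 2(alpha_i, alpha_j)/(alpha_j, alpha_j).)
C_3

The matrix has rank 3 with 2's on the diagonal. Reading the off-diagonal entries as Dynkin edges (a single edge where a_ij = a_ji = -1; a double or triple edge where a_ij * a_ji = 2 or 3), the diagram is a chain of 3 nodes with a double edge at one end; the terminal node there is the unique long simple root (C_3). One simple-root ordering that puts it in standard form is (alpha_1, alpha_2, alpha_3). So the algebra is type C_3, i.e. sp(6).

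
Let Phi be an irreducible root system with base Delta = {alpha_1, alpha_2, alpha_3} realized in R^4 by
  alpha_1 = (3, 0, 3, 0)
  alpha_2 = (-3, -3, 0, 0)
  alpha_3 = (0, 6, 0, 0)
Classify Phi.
Compute the Cartan integers a_ij = 2(alpha_i, alpha_j)/(alpha_j, alpha_j); the resulting 3x3 Cartan matrix is
[[2, -1, 0], [-1, 2, -1], [0, -2, 2]].
The roots have two lengths (squared-length ratio 2:1); the short ones are alpha_{1,2}. The associated Dynkin diagram is a chain of 3 nodes with a double edge at one end; the terminal node there is the unique long simple root (C_3), so the type is C_3 (the algebra sp(6)).

C_3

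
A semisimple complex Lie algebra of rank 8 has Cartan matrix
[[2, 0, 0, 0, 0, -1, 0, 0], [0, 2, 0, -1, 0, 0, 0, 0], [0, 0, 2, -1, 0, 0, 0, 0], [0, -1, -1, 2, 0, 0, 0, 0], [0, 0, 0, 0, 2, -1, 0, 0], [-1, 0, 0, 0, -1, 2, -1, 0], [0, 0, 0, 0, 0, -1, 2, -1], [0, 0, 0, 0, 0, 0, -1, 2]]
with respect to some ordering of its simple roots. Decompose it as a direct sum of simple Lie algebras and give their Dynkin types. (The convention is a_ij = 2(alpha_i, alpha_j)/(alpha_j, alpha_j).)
A_3 (sl(4)) + D_5 (so(10))

The diagram associated to this matrix has two connected components: the simple roots {alpha_2, alpha_3, alpha_4} form a chain of 3 nodes with single edges (A_3), and {alpha_1, alpha_5, alpha_6, alpha_7, alpha_8} form a chain of 3 nodes with a fork of two nodes at one end (D_5). A semisimple Lie algebra decomposes uniquely as the direct sum of simple ideals, one per connected component of its Dynkin diagram, so g ≅ A_3 ⊕ D_5 (dimension 15 + 45 = 60).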